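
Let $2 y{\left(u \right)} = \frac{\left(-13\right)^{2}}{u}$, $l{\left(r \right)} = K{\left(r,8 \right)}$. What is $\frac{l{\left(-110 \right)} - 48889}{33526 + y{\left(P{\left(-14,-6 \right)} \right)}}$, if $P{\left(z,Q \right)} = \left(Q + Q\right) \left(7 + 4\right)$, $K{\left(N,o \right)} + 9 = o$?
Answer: $- \frac{2581392}{1770139} \approx -1.4583$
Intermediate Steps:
$K{\left(N,o \right)} = -9 + o$
$P{\left(z,Q \right)} = 22 Q$ ($P{\left(z,Q \right)} = 2 Q 11 = 22 Q$)
$l{\left(r \right)} = -1$ ($l{\left(r \right)} = -9 + 8 = -1$)
$y{\left(u \right)} = \frac{169}{2 u}$ ($y{\left(u \right)} = \frac{\left(-13\right)^{2} \frac{1}{u}}{2} = \frac{169 \frac{1}{u}}{2} = \frac{169}{2 u}$)
$\frac{l{\left(-110 \right)} - 48889}{33526 + y{\left(P{\left(-14,-6 \right)} \right)}} = \frac{-1 - 48889}{33526 + \frac{169}{2 \cdot 22 \left(-6\right)}} = - \frac{48890}{33526 + \frac{169}{2 \left(-132\right)}} = - \frac{48890}{33526 + \frac{169}{2} \left(- \frac{1}{132}\right)} = - \frac{48890}{33526 - \frac{169}{264}} = - \frac{48890}{\frac{8850695}{264}} = \left(-48890\right) \frac{264}{8850695} = - \frac{2581392}{1770139}$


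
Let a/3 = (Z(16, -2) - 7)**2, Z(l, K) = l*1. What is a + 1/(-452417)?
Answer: 109937330/452417 ≈ 243.00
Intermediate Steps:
Z(l, K) = l
a = 243 (a = 3*(16 - 7)**2 = 3*9**2 = 3*81 = 243)
a + 1/(-452417) = 243 + 1/(-452417) = 243 - 1/452417 = 109937330/452417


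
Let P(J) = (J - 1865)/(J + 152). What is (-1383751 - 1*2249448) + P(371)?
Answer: -1900164571/523 ≈ -3.6332e+6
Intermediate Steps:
P(J) = (-1865 + J)/(152 + J)
(-1383751 - 1*2249448) + P(371) = (-1383751 - 1*2249448) + (-1865 + 371)/(152 + 371) = (-1383751 - 2249448) - 1494/523 = -3633199 + (1/523)*(-1494) = -3633199 - 1494/523 = -1900164571/523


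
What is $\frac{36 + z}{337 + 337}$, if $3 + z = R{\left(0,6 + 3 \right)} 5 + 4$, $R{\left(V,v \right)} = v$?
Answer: $\frac{41}{337} \approx 0.12166$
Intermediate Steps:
$z = 46$ ($z = -3 + \left(\left(6 + 3\right) 5 + 4\right) = -3 + \left(9 \cdot 5 + 4\right) = -3 + \left(45 + 4\right) = -3 + 49 = 46$)
$\frac{36 + z}{337 + 337} = \frac{36 + 46}{337 + 337} = \frac{82}{674} = 82 \cdot \frac{1}{674} = \frac{41}{337}$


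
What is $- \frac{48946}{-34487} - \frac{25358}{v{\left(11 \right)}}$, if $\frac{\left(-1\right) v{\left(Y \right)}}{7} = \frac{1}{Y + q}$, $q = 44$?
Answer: $\frac{48099016652}{241409} \approx 1.9924 \cdot 10^{5}$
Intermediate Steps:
$v{\left(Y \right)} = - \frac{7}{44 + Y}$ ($v{\left(Y \right)} = - \frac{7}{Y + 44} = - \frac{7}{44 + Y}$)
$- \frac{48946}{-34487} - \frac{25358}{v{\left(11 \right)}} = - \frac{48946}{-34487} - \frac{25358}{\left(-7\right) \frac{1}{44 + 11}} = \left(-48946\right) \left(- \frac{1}{34487}\right) - \frac{25358}{\left(-7\right) \frac{1}{55}} = \frac{48946}{34487} - \frac{25358}{\left(-7\right) \frac{1}{55}} = \frac{48946}{34487} - \frac{25358}{- \frac{7}{55}} = \frac{48946}{34487} - - \frac{1394690}{7} = \frac{48946}{34487} + \frac{1394690}{7} = \frac{48099016652}{241409}$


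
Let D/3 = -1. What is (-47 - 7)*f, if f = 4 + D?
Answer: -54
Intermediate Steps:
D = -3 (D = 3*(-1) = -3)
f = 1 (f = 4 - 3 = 1)
(-47 - 7)*f = (-47 - 7)*1 = -54*1 = -54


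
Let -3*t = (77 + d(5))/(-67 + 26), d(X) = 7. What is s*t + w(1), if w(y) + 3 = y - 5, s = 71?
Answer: 1701/41 ≈ 41.488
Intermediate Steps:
w(y) = -8 + y (w(y) = -3 + (y - 5) = -3 + (-5 + y) = -8 + y)
t = 28/41 (t = -(77 + 7)/(3*(-67 + 26)) = -28/(-41) = -28*(-1)/41 = -⅓*(-84/41) = 28/41 ≈ 0.68293)
s*t + w(1) = 71*(28/41) + (-8 + 1) = 1988/41 - 7 = 1701/41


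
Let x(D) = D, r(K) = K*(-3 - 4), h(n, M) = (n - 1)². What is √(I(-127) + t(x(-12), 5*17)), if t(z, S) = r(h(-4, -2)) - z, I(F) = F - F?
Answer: I*√163 ≈ 12.767*I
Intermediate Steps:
h(n, M) = (-1 + n)²
r(K) = -7*K (r(K) = K*(-7) = -7*K)
I(F) = 0
t(z, S) = -175 - z (t(z, S) = -7*(-1 - 4)² - z = -7*(-5)² - z = -7*25 - z = -175 - z)
√(I(-127) + t(x(-12), 5*17)) = √(0 + (-175 - 1*(-12))) = √(0 + (-175 + 12)) = √(0 - 163) = √(-163) = I*√163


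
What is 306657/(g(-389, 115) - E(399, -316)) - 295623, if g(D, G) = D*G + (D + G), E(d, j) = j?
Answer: -13212585396/44693 ≈ -2.9563e+5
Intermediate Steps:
g(D, G) = D + G + D*G
306657/(g(-389, 115) - E(399, -316)) - 295623 = 306657/((-389 + 115 - 389*115) - 1*(-316)) - 295623 = 306657/((-389 + 115 - 44735) + 316) - 295623 = 306657/(-45009 + 316) - 295623 = 306657/(-44693) - 295623 = 306657*(-1/44693) - 295623 = -306657/44693 - 295623 = -13212585396/44693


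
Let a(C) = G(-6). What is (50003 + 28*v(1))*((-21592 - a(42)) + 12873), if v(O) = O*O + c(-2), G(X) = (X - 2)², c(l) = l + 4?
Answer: -439914121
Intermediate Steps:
c(l) = 4 + l
G(X) = (-2 + X)²
v(O) = 2 + O² (v(O) = O*O + (4 - 2) = O² + 2 = 2 + O²)
a(C) = 64 (a(C) = (-2 - 6)² = (-8)² = 64)
(50003 + 28*v(1))*((-21592 - a(42)) + 12873) = (50003 + 28*(2 + 1²))*((-21592 - 1*64) + 12873) = (50003 + 28*(2 + 1))*((-21592 - 64) + 12873) = (50003 + 28*3)*(-21656 + 12873) = (50003 + 84)*(-8783) = 50087*(-8783) = -439914121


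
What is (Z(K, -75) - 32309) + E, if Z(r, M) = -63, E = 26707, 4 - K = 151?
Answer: -5665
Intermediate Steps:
K = -147 (K = 4 - 1*151 = 4 - 151 = -147)
(Z(K, -75) - 32309) + E = (-63 - 32309) + 26707 = -32372 + 26707 = -5665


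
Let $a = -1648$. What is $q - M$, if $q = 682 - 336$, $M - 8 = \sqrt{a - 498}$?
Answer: $338 - i \sqrt{2146} \approx 338.0 - 46.325 i$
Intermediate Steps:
$M = 8 + i \sqrt{2146}$ ($M = 8 + \sqrt{-1648 - 498} = 8 + \sqrt{-2146} = 8 + i \sqrt{2146} \approx 8.0 + 46.325 i$)
$q = 346$
$q - M = 346 - \left(8 + i \sqrt{2146}\right) = 338 - i \sqrt{2146}$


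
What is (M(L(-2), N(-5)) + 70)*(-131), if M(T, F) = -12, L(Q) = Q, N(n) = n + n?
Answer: -7598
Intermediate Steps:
N(n) = 2*n
(M(L(-2), N(-5)) + 70)*(-131) = (-12 + 70)*(-131) = 58*(-131) = -7598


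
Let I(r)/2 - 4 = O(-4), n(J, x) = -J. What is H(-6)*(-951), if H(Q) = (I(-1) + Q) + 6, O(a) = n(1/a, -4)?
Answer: -16167/2 ≈ -8083.5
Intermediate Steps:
O(a) = -1/a
I(r) = 17/2 (I(r) = 8 + 2*(-1/(-4)) = 8 + 2*(-1*(-¼)) = 8 + 2*(¼) = 8 + ½ = 17/2)
H(Q) = 29/2 + Q (H(Q) = (17/2 + Q) + 6 = 29/2 + Q)
H(-6)*(-951) = (29/2 - 6)*(-951) = (17/2)*(-951) = -16167/2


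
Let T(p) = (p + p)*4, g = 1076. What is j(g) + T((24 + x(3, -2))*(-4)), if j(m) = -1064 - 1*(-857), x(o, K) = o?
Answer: -1071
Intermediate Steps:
j(m) = -207 (j(m) = -1064 + 857 = -207)
T(p) = 8*p (T(p) = (2*p)*4 = 8*p)
j(g) + T((24 + x(3, -2))*(-4)) = -207 + 8*((24 + 3)*(-4)) = -207 + 8*(27*(-4)) = -207 + 8*(-108) = -207 - 864 = -1071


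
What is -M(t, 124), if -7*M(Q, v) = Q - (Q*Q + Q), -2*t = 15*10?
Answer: -5625/7 ≈ -803.57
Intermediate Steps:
t = -75 (t = -15*10/2 = -1/2*150 = -75)
M(Q, v) = Q**2/7 (M(Q, v) = -(Q - (Q*Q + Q))/7 = -(Q - (Q**2 + Q))/7 = -(Q - (Q + Q**2))/7 = -(Q + (-Q - Q**2))/7 = -(-1)*Q**2/7 = Q**2/7)
-M(t, 124) = -(-75)**2/7 = -5625/7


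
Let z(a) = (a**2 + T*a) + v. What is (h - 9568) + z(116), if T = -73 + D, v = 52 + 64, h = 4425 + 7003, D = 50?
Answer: 12764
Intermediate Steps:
h = 11428
v = 116
T = -23 (T = -73 + 50 = -23)
z(a) = 116 + a**2 - 23*a (z(a) = (a**2 - 23*a) + 116 = 116 + a**2 - 23*a)
(h - 9568) + z(116) = (11428 - 9568) + (116 + 116**2 - 23*116) = 1860 + (116 + 13456 - 2668) = 1860 + 10904 = 12764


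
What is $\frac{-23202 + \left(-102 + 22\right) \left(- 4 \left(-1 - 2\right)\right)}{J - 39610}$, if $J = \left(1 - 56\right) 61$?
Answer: $\frac{24162}{42965} \approx 0.56236$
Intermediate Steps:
$J = -3355$ ($J = \left(-55\right) 61 = -3355$)
$\frac{-23202 + \left(-102 + 22\right) \left(- 4 \left(-1 - 2\right)\right)}{J - 39610} = \frac{-23202 + \left(-102 + 22\right) \left(- 4 \left(-1 - 2\right)\right)}{-3355 - 39610} = \frac{-23202 - 80 \left(\left(-4\right) \left(-3\right)\right)}{-42965} = \left(-23202 - 960\right) \left(- \frac{1}{42965}\right) = \left(-24162\right) \left(- \frac{1}{42965}\right) = \frac{24162}{42965}$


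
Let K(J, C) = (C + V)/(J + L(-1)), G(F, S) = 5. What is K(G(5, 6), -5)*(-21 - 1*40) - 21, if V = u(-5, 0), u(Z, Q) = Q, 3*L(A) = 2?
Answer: 558/17 ≈ 32.824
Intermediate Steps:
L(A) = ⅔ (L(A) = (⅓)*2 = ⅔)
V = 0
K(J, C) = C/(⅔ + J) (K(J, C) = (C + 0)/(J + ⅔) = C/(⅔ + J))
K(G(5, 6), -5)*(-21 - 1*40) - 21 = (3*(-5)/(2 + 3*5))*(-21 - 1*40) - 21 = (3*(-5)/(2 + 15))*(-21 - 40) - 21 = (3*(-5)/17)*(-61) - 21 = (3*(-5)*(1/17))*(-61) - 21 = -15/17*(-61) - 21 = 915/17 - 21 = 558/17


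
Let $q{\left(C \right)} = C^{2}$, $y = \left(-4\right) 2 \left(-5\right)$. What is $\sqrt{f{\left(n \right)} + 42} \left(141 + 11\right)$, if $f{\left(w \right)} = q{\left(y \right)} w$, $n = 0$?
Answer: $152 \sqrt{42} \approx 985.07$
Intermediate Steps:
$y = 40$ ($y = \left(-8\right) \left(-5\right) = 40$)
$f{\left(w \right)} = 1600 w$ ($f{\left(w \right)} = 40^{2} w = 1600 w$)
$\sqrt{f{\left(n \right)} + 42} \left(141 + 11\right) = \sqrt{1600 \cdot 0 + 42} \left(141 + 11\right) = \sqrt{0 + 42} \cdot 152 = \sqrt{42} \cdot 152 = 152 \sqrt{42}$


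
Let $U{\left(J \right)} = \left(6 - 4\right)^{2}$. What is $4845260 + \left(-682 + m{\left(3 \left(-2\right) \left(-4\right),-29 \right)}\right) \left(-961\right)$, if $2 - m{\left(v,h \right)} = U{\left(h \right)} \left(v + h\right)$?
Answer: $5479520$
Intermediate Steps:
$U{\left(J \right)} = 4$ ($U{\left(J \right)} = 2^{2} = 4$)
$m{\left(v,h \right)} = 2 - 4 h - 4 v$ ($m{\left(v,h \right)} = 2 - 4 \left(v + h\right) = 2 - 4 \left(h + v\right) = 2 - \left(4 h + 4 v\right) = 2 - 4 h - 4 v$)
$4845260 + \left(-682 + m{\left(3 \left(-2\right) \left(-4\right),-29 \right)}\right) \left(-961\right) = 4845260 + \left(-682 - \left(-118 + 4 \cdot 3 \left(-2\right) \left(-4\right)\right)\right) \left(-961\right) = 4845260 + \left(-682 + \left(2 + 116 - 4 \left(\left(-6\right) \left(-4\right)\right)\right)\right) \left(-961\right) = 4845260 + \left(-682 + \left(2 + 116 - 96\right)\right) \left(-961\right) = 4845260 + \left(-682 + 22\right) \left(-961\right) = 4845260 - -634260 = 4845260 + 634260 = 5479520$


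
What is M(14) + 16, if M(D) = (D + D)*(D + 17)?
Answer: 884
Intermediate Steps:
M(D) = 2*D*(17 + D) (M(D) = (2*D)*(17 + D) = 2*D*(17 + D))
M(14) + 16 = 2*14*(17 + 14) + 16 = 2*14*31 + 16 = 868 + 16 = 884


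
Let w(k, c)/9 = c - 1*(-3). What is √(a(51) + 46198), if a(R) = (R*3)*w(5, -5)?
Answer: 2*√10861 ≈ 208.43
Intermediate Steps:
w(k, c) = 27 + 9*c (w(k, c) = 9*(c - 1*(-3)) = 9*(c + 3) = 9*(3 + c) = 27 + 9*c)
a(R) = -54*R (a(R) = (R*3)*(27 + 9*(-5)) = (3*R)*(27 - 45) = (3*R)*(-18) = -54*R)
√(a(51) + 46198) = √(-54*51 + 46198) = √(-2754 + 46198) = √43444 = 2*√10861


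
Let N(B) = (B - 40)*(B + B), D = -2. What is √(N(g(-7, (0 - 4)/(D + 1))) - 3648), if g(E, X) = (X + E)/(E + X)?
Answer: 9*I*√46 ≈ 61.041*I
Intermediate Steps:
g(E, X) = 1 (g(E, X) = (E + X)/(E + X) = 1)
N(B) = 2*B*(-40 + B) (N(B) = (-40 + B)*(2*B) = 2*B*(-40 + B))
√(N(g(-7, (0 - 4)/(D + 1))) - 3648) = √(2*1*(-40 + 1) - 3648) = √(2*1*(-39) - 3648) = √(-78 - 3648) = √(-3726) = 9*I*√46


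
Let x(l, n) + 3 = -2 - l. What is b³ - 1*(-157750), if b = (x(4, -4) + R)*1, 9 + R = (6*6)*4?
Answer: 2158126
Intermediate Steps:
x(l, n) = -5 - l (x(l, n) = -3 + (-2 - l) = -5 - l)
R = 135 (R = -9 + (6*6)*4 = -9 + 36*4 = -9 + 144 = 135)
b = 126 (b = ((-5 - 1*4) + 135)*1 = ((-5 - 4) + 135)*1 = (-9 + 135)*1 = 126*1 = 126)
b³ - 1*(-157750) = 126³ - 1*(-157750) = 2000376 + 157750 = 2158126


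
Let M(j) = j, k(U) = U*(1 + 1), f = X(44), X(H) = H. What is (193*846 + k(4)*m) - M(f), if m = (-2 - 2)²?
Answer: 163362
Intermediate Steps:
f = 44
m = 16 (m = (-4)² = 16)
k(U) = 2*U (k(U) = U*2 = 2*U)
(193*846 + k(4)*m) - M(f) = (193*846 + (2*4)*16) - 1*44 = (163278 + 8*16) - 44 = (163278 + 128) - 44 = 163406 - 44 = 163362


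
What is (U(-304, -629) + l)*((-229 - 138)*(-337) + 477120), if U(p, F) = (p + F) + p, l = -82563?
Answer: -50346956200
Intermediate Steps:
U(p, F) = F + 2*p (U(p, F) = (F + p) + p = F + 2*p)
(U(-304, -629) + l)*((-229 - 138)*(-337) + 477120) = ((-629 + 2*(-304)) - 82563)*((-229 - 138)*(-337) + 477120) = ((-629 - 608) - 82563)*(-367*(-337) + 477120) = (-1237 - 82563)*(123679 + 477120) = -83800*600799 = -50346956200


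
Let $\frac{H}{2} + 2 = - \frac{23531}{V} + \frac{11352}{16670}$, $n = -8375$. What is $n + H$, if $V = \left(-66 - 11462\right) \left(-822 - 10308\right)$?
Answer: $- \frac{895934679551209}{106943584440} \approx -8377.6$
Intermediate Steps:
$V = 128306640$ ($V = \left(-11528\right) \left(-11130\right) = 128306640$)
$H = - \frac{282159866209}{106943584440}$ ($H = -4 + 2 \left(- \frac{23531}{128306640} + \frac{11352}{16670}\right) = -4 + 2 \left(\left(-23531\right) \frac{1}{128306640} + 11352 \cdot \frac{1}{16670}\right) = -4 + 2 \left(- \frac{23531}{128306640} + \frac{5676}{8335}\right) = -4 + 2 \cdot \frac{145614471551}{213887168880} = -4 + \frac{145614471551}{106943584440} = - \frac{282159866209}{106943584440} \approx -2.6384$)
$n + H = -8375 - \frac{282159866209}{106943584440} = - \frac{895934679551209}{106943584440}$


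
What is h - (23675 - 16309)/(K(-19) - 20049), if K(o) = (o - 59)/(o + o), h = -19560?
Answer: -3725053783/190446 ≈ -19560.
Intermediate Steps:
K(o) = (-59 + o)/(2*o) (K(o) = (-59 + o)/((2*o)) = (-59 + o)*(1/(2*o)) = (-59 + o)/(2*o))
h - (23675 - 16309)/(K(-19) - 20049) = -19560 - (23675 - 16309)/((½)*(-59 - 19)/(-19) - 20049) = -19560 - 7366/((½)*(-1/19)*(-78) - 20049) = -19560 - 7366/(39/19 - 20049) = -19560 - 7366/(-380892/19) = -19560 - 7366*(-19)/380892 = -19560 - 1*(-69977/190446) = -19560 + 69977/190446 = -3725053783/190446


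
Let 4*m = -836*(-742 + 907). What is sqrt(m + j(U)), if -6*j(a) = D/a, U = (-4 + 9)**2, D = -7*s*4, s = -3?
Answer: I*sqrt(862139)/5 ≈ 185.7*I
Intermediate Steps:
m = -34485 (m = (-836*(-742 + 907))/4 = (-836*165)/4 = (1/4)*(-137940) = -34485)
D = 84 (D = -7*(-3)*4 = 21*4 = 84)
U = 25 (U = 5**2 = 25)
j(a) = -14/a
sqrt(m + j(U)) = sqrt(-34485 - 14/25) = sqrt(-862139/25) = I*sqrt(862139)/5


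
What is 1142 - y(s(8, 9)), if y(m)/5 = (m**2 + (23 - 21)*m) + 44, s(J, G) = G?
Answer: 427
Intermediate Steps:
y(m) = 220 + 5*m**2 + 10*m (y(m) = 5*((m**2 + (23 - 21)*m) + 44) = 5*((m**2 + 2*m) + 44) = 5*(44 + m**2 + 2*m) = 220 + 5*m**2 + 10*m)
1142 - y(s(8, 9)) = 1142 - (220 + 5*9**2 + 10*9) = 1142 - (220 + 5*81 + 90) = 1142 - (220 + 405 + 90) = 1142 - 1*715 = 1142 - 715 = 427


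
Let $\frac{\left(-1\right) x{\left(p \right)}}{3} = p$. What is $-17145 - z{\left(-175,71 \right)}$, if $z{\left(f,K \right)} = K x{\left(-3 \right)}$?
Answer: $-17784$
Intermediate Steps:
$x{\left(p \right)} = - 3 p$
$z{\left(f,K \right)} = 9 K$ ($z{\left(f,K \right)} = K \left(\left(-3\right) \left(-3\right)\right) = K 9 = 9 K$)
$-17145 - z{\left(-175,71 \right)} = -17145 - 9 \cdot 71 = -17145 - 639 = -17784$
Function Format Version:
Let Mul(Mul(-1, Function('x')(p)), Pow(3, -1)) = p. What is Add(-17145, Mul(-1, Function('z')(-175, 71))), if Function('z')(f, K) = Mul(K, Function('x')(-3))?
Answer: -17784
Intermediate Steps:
Function('x')(p) = Mul(-3, p)
Function('z')(f, K) = Mul(9, K) (Function('z')(f, K) = Mul(K, Mul(-3, -3)) = Mul(K, 9) = Mul(9, K))
Add(-17145, Mul(-1, Function('z')(-175, 71))) = Add(-17145, Mul(-1, Mul(9, 71))) = Add(-17145, Mul(-1, 639)) = Add(-17145, -639) = -17784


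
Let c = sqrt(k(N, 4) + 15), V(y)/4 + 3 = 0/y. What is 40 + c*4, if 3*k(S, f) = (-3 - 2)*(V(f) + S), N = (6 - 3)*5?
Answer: 40 + 4*sqrt(10) ≈ 52.649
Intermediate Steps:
V(y) = -12 (V(y) = -12 + 4*(0/y) = -12 + 4*0 = -12 + 0 = -12)
N = 15 (N = 3*5 = 15)
k(S, f) = 20 - 5*S/3 (k(S, f) = ((-3 - 2)*(-12 + S))/3 = (-5*(-12 + S))/3 = (60 - 5*S)/3 = 20 - 5*S/3)
c = sqrt(10) (c = sqrt((20 - 5/3*15) + 15) = sqrt((20 - 25) + 15) = sqrt(-5 + 15) = sqrt(10) ≈ 3.1623)
40 + c*4 = 40 + sqrt(10)*4 = 40 + 4*sqrt(10)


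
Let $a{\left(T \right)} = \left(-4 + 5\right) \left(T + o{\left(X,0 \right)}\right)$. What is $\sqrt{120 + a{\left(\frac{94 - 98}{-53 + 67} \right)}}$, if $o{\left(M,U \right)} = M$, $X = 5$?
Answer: $\frac{3 \sqrt{679}}{7} \approx 11.168$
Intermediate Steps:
$a{\left(T \right)} = 5 + T$ ($a{\left(T \right)} = \left(-4 + 5\right) \left(T + 5\right) = 1 \left(5 + T\right) = 5 + T$)
$\sqrt{120 + a{\left(\frac{94 - 98}{-53 + 67} \right)}} = \sqrt{120 + \left(5 + \frac{94 - 98}{-53 + 67}\right)} = \sqrt{120 + \left(5 - \frac{4}{14}\right)} = \sqrt{120 + \left(5 - \frac{2}{7}\right)} = \sqrt{120 + \frac{33}{7}} = \sqrt{\frac{873}{7}} = \frac{3 \sqrt{679}}{7}$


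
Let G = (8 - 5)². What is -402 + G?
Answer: -393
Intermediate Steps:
G = 9 (G = 3² = 9)
-402 + G = -402 + 9 = -393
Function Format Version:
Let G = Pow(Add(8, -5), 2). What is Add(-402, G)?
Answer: -393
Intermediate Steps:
G = 9 (G = Pow(3, 2) = 9)
Add(-402, G) = Add(-402, 9) = -393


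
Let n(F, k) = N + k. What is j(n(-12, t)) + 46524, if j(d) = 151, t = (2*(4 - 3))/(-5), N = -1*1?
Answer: 46675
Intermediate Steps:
N = -1
t = -⅖ (t = (2*1)*(-⅕) = 2*(-⅕) = -⅖ ≈ -0.40000)
n(F, k) = -1 + k
j(n(-12, t)) + 46524 = 151 + 46524 = 46675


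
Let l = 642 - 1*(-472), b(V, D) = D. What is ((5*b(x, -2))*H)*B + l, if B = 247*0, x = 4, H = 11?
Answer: 1114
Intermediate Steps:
l = 1114 (l = 642 + 472 = 1114)
B = 0
((5*b(x, -2))*H)*B + l = ((5*(-2))*11)*0 + 1114 = -10*11*0 + 1114 = -110*0 + 1114 = 0 + 1114 = 1114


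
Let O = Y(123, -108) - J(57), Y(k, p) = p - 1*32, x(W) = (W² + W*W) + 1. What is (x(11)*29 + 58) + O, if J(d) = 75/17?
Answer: 118330/17 ≈ 6960.6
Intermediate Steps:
x(W) = 1 + 2*W² (x(W) = (W² + W²) + 1 = 2*W² + 1 = 1 + 2*W²)
J(d) = 75/17 (J(d) = 75*(1/17) = 75/17)
Y(k, p) = -32 + p (Y(k, p) = p - 32 = -32 + p)
O = -2455/17 (O = (-32 - 108) - 1*75/17 = -140 - 75/17 = -2455/17 ≈ -144.41)
(x(11)*29 + 58) + O = ((1 + 2*11²)*29 + 58) - 2455/17 = ((1 + 2*121)*29 + 58) - 2455/17 = ((1 + 242)*29 + 58) - 2455/17 = (243*29 + 58) - 2455/17 = (7047 + 58) - 2455/17 = 7105 - 2455/17 = 118330/17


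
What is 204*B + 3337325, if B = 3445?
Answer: 4040105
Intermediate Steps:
204*B + 3337325 = 204*3445 + 3337325 = 702780 + 3337325 = 4040105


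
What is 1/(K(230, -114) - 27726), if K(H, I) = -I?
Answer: -1/27612 ≈ -3.6216e-5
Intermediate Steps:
1/(K(230, -114) - 27726) = 1/(-1*(-114) - 27726) = 1/(114 - 27726) = 1/(-27612) = -1/27612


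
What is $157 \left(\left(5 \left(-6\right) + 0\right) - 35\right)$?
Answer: $-10205$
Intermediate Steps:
$157 \left(\left(5 \left(-6\right) + 0\right) - 35\right) = 157 \left(\left(-30 + 0\right) - 35\right) = 157 \left(-30 - 35\right) = 157 \left(-65\right) = -10205$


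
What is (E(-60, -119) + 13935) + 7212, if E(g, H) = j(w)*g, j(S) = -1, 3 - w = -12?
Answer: 21207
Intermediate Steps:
w = 15 (w = 3 - 1*(-12) = 3 + 12 = 15)
E(g, H) = -g
(E(-60, -119) + 13935) + 7212 = (-1*(-60) + 13935) + 7212 = (60 + 13935) + 7212 = 13995 + 7212 = 21207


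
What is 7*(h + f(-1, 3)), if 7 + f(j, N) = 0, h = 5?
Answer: -14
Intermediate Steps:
f(j, N) = -7 (f(j, N) = -7 + 0 = -7)
7*(h + f(-1, 3)) = 7*(5 - 7) = 7*(-2) = -14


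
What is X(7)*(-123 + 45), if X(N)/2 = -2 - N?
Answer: 1404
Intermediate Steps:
X(N) = -4 - 2*N (X(N) = 2*(-2 - N) = -4 - 2*N)
X(7)*(-123 + 45) = (-4 - 2*7)*(-123 + 45) = (-4 - 14)*(-78) = -18*(-78) = 1404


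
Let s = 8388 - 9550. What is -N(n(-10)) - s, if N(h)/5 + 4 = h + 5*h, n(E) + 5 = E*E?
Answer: -1668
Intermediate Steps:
n(E) = -5 + E**2 (n(E) = -5 + E*E = -5 + E**2)
N(h) = -20 + 30*h (N(h) = -20 + 5*(h + 5*h) = -20 + 5*(6*h) = -20 + 30*h)
s = -1162
-N(n(-10)) - s = -(-20 + 30*(-5 + (-10)**2)) - 1*(-1162) = -(-20 + 30*(-5 + 100)) + 1162 = -(-20 + 30*95) + 1162 = -(-20 + 2850) + 1162 = -1*2830 + 1162 = -2830 + 1162 = -1668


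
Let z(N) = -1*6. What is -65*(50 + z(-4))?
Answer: -2860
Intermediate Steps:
z(N) = -6
-65*(50 + z(-4)) = -65*(50 - 6) = -65*44 = -2860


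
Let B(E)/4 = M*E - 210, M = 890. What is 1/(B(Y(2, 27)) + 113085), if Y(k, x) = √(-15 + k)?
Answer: 22449/2552739365 - 712*I*√13/2552739365 ≈ 8.7941e-6 - 1.0056e-6*I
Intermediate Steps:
B(E) = -840 + 3560*E (B(E) = 4*(890*E - 210) = 4*(-210 + 890*E) = -840 + 3560*E)
1/(B(Y(2, 27)) + 113085) = 1/((-840 + 3560*√(-15 + 2)) + 113085) = 1/((-840 + 3560*√(-13)) + 113085) = 1/((-840 + 3560*(I*√13)) + 113085) = 1/((-840 + 3560*I*√13) + 113085) = 1/(112245 + 3560*I*√13)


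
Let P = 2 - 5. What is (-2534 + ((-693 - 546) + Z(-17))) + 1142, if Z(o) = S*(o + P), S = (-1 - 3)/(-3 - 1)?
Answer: -2651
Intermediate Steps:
S = 1 (S = -4/(-4) = -4*(-¼) = 1)
P = -3
Z(o) = -3 + o (Z(o) = 1*(o - 3) = 1*(-3 + o) = -3 + o)
(-2534 + ((-693 - 546) + Z(-17))) + 1142 = (-2534 + ((-693 - 546) + (-3 - 17))) + 1142 = (-2534 + (-1239 - 20)) + 1142 = (-2534 - 1259) + 1142 = -3793 + 1142 = -2651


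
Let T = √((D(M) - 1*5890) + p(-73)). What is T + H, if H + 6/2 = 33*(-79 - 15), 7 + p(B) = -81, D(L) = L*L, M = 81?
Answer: -3105 + √583 ≈ -3080.9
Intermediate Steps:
D(L) = L²
p(B) = -88 (p(B) = -7 - 81 = -88)
T = √583 (T = √((81² - 1*5890) - 88) = √((6561 - 5890) - 88) = √(671 - 88) = √583 ≈ 24.145)
H = -3105 (H = -3 + 33*(-79 - 15) = -3 + 33*(-94) = -3 - 3102 = -3105)
T + H = √583 - 3105 = -3105 + √583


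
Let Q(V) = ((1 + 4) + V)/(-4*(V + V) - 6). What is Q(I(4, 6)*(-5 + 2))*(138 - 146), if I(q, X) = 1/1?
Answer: -8/9 ≈ -0.88889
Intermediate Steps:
I(q, X) = 1
Q(V) = (5 + V)/(-6 - 8*V) (Q(V) = (5 + V)/(-8*V - 6) = (5 + V)/(-6 - 8*V))
Q(I(4, 6)*(-5 + 2))*(138 - 146) = ((-5 - (-5 + 2))/(2*(3 + 4*(1*(-5 + 2)))))*(138 - 146) = ((-5 - (-3))/(2*(3 + 4*(1*(-3)))))*(-8) = ((-5 - 1*(-3))/(2*(3 + 4*(-3))))*(-8) = ((-5 + 3)/(2*(3 - 12)))*(-8) = ((½)*(-2)/(-9))*(-8) = ((½)*(-⅑)*(-2))*(-8) = (⅑)*(-8) = -8/9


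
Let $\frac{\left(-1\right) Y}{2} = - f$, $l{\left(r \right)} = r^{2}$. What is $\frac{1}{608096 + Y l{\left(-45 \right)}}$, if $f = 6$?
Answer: $\frac{1}{632396} \approx 1.5813 \cdot 10^{-6}$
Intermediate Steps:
$Y = 12$ ($Y = - 2 \left(\left(-1\right) 6\right) = \left(-2\right) \left(-6\right) = 12$)
$\frac{1}{608096 + Y l{\left(-45 \right)}} = \frac{1}{608096 + 12 \left(-45\right)^{2}} = \frac{1}{608096 + 12 \cdot 2025} = \frac{1}{608096 + 24300} = \frac{1}{632396}$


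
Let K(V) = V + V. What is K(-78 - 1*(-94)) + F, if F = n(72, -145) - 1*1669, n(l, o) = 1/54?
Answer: -88397/54 ≈ -1637.0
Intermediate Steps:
n(l, o) = 1/54
F = -90125/54 (F = 1/54 - 1*1669 = 1/54 - 1669 = -90125/54 ≈ -1669.0)
K(V) = 2*V
K(-78 - 1*(-94)) + F = 2*(-78 - 1*(-94)) - 90125/54 = 2*(-78 + 94) - 90125/54 = 2*16 - 90125/54 = 32 - 90125/54 = -88397/54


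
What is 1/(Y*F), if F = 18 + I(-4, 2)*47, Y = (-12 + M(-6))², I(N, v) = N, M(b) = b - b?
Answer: -1/24480 ≈ -4.0850e-5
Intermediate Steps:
M(b) = 0
Y = 144 (Y = (-12 + 0)² = (-12)² = 144)
F = -170 (F = 18 - 4*47 = 18 - 188 = -170)
1/(Y*F) = 1/(144*(-170)) = (1/144)*(-1/170) = -1/24480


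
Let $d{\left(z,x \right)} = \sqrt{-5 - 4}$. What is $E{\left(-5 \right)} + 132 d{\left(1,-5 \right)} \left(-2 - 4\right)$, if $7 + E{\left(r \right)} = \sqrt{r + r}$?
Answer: $-7 - 2376 i + i \sqrt{10} \approx -7.0 - 2372.8 i$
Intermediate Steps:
$d{\left(z,x \right)} = 3 i$ ($d{\left(z,x \right)} = \sqrt{-9} = 3 i$)
$E{\left(r \right)} = -7 + \sqrt{2} \sqrt{r}$ ($E{\left(r \right)} = -7 + \sqrt{r + r} = -7 + \sqrt{2 r} = -7 + \sqrt{2} \sqrt{r}$)
$E{\left(-5 \right)} + 132 d{\left(1,-5 \right)} \left(-2 - 4\right) = \left(-7 + \sqrt{2} \sqrt{-5}\right) + 132 \cdot 3 i \left(-2 - 4\right) = \left(-7 + \sqrt{2} i \sqrt{5}\right) + 132 \cdot 3 i \left(-6\right) = \left(-7 + i \sqrt{10}\right) + 132 \left(- 18 i\right) = \left(-7 + i \sqrt{10}\right) - 2376 i = -7 - 2376 i + i \sqrt{10}$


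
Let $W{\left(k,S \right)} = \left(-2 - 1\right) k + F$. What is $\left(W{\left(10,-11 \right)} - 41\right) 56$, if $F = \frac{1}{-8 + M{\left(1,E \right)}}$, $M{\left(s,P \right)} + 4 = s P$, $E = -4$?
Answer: $- \frac{7959}{2} \approx -3979.5$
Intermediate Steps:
$M{\left(s,P \right)} = -4 + P s$ ($M{\left(s,P \right)} = -4 + s P = -4 + P s$)
$F = - \frac{1}{16}$ ($F = \frac{1}{-8 - 8} = \frac{1}{-16} = - \frac{1}{16} \approx -0.0625$)
$W{\left(k,S \right)} = - \frac{1}{16} - 3 k$ ($W{\left(k,S \right)} = \left(-2 - 1\right) k - \frac{1}{16} = - 3 k - \frac{1}{16} = - \frac{1}{16} - 3 k$)
$\left(W{\left(10,-11 \right)} - 41\right) 56 = \left(\left(- \frac{1}{16} - 30\right) - 41\right) 56 = \left(- \frac{481}{16} - 41\right) 56 = \left(- \frac{1137}{16}\right) 56 = - \frac{7959}{2}$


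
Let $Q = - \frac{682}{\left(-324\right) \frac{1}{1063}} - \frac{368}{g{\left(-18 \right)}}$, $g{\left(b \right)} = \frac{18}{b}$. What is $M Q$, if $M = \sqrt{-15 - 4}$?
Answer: $\frac{422099 i \sqrt{19}}{162} \approx 11357.0 i$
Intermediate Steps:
$Q = \frac{422099}{162}$ ($Q = - \frac{682}{\left(-324\right) \frac{1}{1063}} - \frac{368}{18 \frac{1}{-18}} = - \frac{682}{\left(-324\right) \frac{1}{1063}} - \frac{368}{18 \left(- \frac{1}{18}\right)} = - \frac{682}{- \frac{324}{1063}} - \frac{368}{-1} = \left(-682\right) \left(- \frac{1063}{324}\right) - -368 = \frac{362483}{162} + 368 = \frac{422099}{162} \approx 2605.6$)
$M = i \sqrt{19}$ ($M = \sqrt{-19} = i \sqrt{19} \approx 4.3589 i$)
$M Q = i \sqrt{19} \cdot \frac{422099}{162} = \frac{422099 i \sqrt{19}}{162}$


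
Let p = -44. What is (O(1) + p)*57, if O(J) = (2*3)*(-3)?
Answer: -3534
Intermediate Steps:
O(J) = -18 (O(J) = 6*(-3) = -18)
(O(1) + p)*57 = (-18 - 44)*57 = -62*57 = -3534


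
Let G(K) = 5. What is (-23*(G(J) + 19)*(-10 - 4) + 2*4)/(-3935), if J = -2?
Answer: -7736/3935 ≈ -1.9659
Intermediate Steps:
(-23*(G(J) + 19)*(-10 - 4) + 2*4)/(-3935) = (-23*(5 + 19)*(-10 - 4) + 2*4)/(-3935) = (-552*(-14) + 8)*(-1/3935) = (-23*(-336) + 8)*(-1/3935) = (7728 + 8)*(-1/3935) = 7736*(-1/3935) = -7736/3935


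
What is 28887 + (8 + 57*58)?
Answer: 32201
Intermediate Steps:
28887 + (8 + 57*58) = 28887 + (8 + 3306) = 28887 + 3314 = 32201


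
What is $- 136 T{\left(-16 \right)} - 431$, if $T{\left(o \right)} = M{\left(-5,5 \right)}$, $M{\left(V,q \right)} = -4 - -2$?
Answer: $-159$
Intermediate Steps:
$M{\left(V,q \right)} = -2$ ($M{\left(V,q \right)} = -4 + 2 = -2$)
$T{\left(o \right)} = -2$
$- 136 T{\left(-16 \right)} - 431 = \left(-136\right) \left(-2\right) - 431 = 272 - 431 = -159$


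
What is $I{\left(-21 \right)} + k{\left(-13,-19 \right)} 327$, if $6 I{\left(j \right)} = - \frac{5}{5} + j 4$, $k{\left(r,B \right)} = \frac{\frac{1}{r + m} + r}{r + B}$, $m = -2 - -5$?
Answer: $\frac{114911}{960} \approx 119.7$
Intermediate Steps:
$m = 3$ ($m = -2 + 5 = 3$)
$k{\left(r,B \right)} = \frac{r + \frac{1}{3 + r}}{B + r}$ ($k{\left(r,B \right)} = \frac{\frac{1}{r + 3} + r}{r + B} = \frac{\frac{1}{3 + r} + r}{B + r} = \frac{r + \frac{1}{3 + r}}{B + r}$)
$I{\left(j \right)} = - \frac{1}{6} + \frac{2 j}{3}$ ($I{\left(j \right)} = \frac{- \frac{5}{5} + j 4}{6} = \frac{\left(-5\right) \frac{1}{5} + 4 j}{6} = \frac{-1 + 4 j}{6} = - \frac{1}{6} + \frac{2 j}{3}$)
$I{\left(-21 \right)} + k{\left(-13,-19 \right)} 327 = \left(- \frac{1}{6} + \frac{2}{3} \left(-21\right)\right) + \frac{1 + \left(-13\right)^{2} + 3 \left(-13\right)}{\left(-13\right)^{2} + 3 \left(-19\right) + 3 \left(-13\right) - -247} \cdot 327 = \left(- \frac{1}{6} - 14\right) + \frac{1 + 169 - 39}{169 - 57 - 39 + 247} \cdot 327 = - \frac{85}{6} + \frac{1}{320} \cdot 131 \cdot 327 = - \frac{85}{6} + \frac{131}{320} \cdot 327 = - \frac{85}{6} + \frac{42837}{320} = \frac{114911}{960}$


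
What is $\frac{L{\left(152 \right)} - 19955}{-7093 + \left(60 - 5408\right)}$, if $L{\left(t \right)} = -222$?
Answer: $\frac{20177}{12441} \approx 1.6218$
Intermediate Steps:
$\frac{L{\left(152 \right)} - 19955}{-7093 + \left(60 - 5408\right)} = \frac{-222 - 19955}{-7093 + \left(60 - 5408\right)} = - \frac{20177}{-7093 + \left(60 - 5408\right)} = - \frac{20177}{-7093 - 5348} = - \frac{20177}{-12441} = \left(-20177\right) \left(- \frac{1}{12441}\right) = \frac{20177}{12441}$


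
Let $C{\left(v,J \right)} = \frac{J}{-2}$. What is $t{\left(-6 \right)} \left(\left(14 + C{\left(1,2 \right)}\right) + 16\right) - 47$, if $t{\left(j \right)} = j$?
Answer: $-221$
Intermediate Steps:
$C{\left(v,J \right)} = - \frac{J}{2}$ ($C{\left(v,J \right)} = J \left(- \frac{1}{2}\right) = - \frac{J}{2}$)
$t{\left(-6 \right)} \left(\left(14 + C{\left(1,2 \right)}\right) + 16\right) - 47 = - 6 \left(\left(14 - 1\right) + 16\right) - 47 = - 6 \left(13 + 16\right) - 47 = \left(-6\right) 29 - 47 = -174 - 47 = -221$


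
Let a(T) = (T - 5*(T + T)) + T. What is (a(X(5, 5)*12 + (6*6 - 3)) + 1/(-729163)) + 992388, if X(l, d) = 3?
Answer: 723210113267/729163 ≈ 9.9184e+5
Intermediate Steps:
a(T) = -8*T (a(T) = (T - 10*T) + T = -9*T + T = -8*T)
(a(X(5, 5)*12 + (6*6 - 3)) + 1/(-729163)) + 992388 = (-8*(3*12 + (6*6 - 3)) + 1/(-729163)) + 992388 = (-8*(36 + (36 - 3)) - 1/729163) + 992388 = (-8*(36 + 33) - 1/729163) + 992388 = (-8*69 - 1/729163) + 992388 = (-552 - 1/729163) + 992388 = -402497977/729163 + 992388 = 723210113267/729163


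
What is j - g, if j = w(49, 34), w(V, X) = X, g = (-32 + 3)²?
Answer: -807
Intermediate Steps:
g = 841 (g = (-29)² = 841)
j = 34
j - g = 34 - 1*841 = 34 - 841 = -807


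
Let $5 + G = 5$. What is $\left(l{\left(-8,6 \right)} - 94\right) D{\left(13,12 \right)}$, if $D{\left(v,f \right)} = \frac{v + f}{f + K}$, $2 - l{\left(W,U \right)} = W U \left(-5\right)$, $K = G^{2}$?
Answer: $- \frac{2075}{3} \approx -691.67$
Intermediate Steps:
$G = 0$ ($G = -5 + 5 = 0$)
$K = 0$ ($K = 0^{2} = 0$)
$l{\left(W,U \right)} = 2 + 5 U W$ ($l{\left(W,U \right)} = 2 - W U \left(-5\right) = 2 - U W \left(-5\right) = 2 - - 5 U W = 2 + 5 U W$)
$D{\left(v,f \right)} = \frac{f + v}{f}$ ($D{\left(v,f \right)} = \frac{v + f}{f + 0} = \frac{f + v}{f}$)
$\left(l{\left(-8,6 \right)} - 94\right) D{\left(13,12 \right)} = \left(\left(2 + 5 \cdot 6 \left(-8\right)\right) - 94\right) \frac{12 + 13}{12} = \left(\left(2 - 240\right) - 94\right) \frac{1}{12} \cdot 25 = \left(-238 - 94\right) \frac{25}{12} = \left(-332\right) \frac{25}{12} = - \frac{2075}{3}$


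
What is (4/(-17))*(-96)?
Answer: 384/17 ≈ 22.588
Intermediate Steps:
(4/(-17))*(-96) = -1/17*4*(-96) = -4/17*(-96) = 384/17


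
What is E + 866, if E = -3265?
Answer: -2399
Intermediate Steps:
E + 866 = -3265 + 866 = -2399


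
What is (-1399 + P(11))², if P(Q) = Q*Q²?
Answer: 4624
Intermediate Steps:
P(Q) = Q³
(-1399 + P(11))² = (-1399 + 11³)² = (-1399 + 1331)² = (-68)² = 4624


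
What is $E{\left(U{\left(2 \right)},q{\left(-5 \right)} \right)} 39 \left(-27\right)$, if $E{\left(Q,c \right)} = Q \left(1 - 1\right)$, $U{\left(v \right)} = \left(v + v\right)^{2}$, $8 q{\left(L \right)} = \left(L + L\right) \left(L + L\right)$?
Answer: $0$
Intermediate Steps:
$q{\left(L \right)} = \frac{L^{2}}{2}$ ($q{\left(L \right)} = \frac{\left(L + L\right) \left(L + L\right)}{8} = \frac{2 L 2 L}{8} = \frac{4 L^{2}}{8} = \frac{L^{2}}{2}$)
$U{\left(v \right)} = 4 v^{2}$ ($U{\left(v \right)} = \left(2 v\right)^{2} = 4 v^{2}$)
$E{\left(Q,c \right)} = 0$ ($E{\left(Q,c \right)} = Q 0 = 0$)
$E{\left(U{\left(2 \right)},q{\left(-5 \right)} \right)} 39 \left(-27\right) = 0 \cdot 39 \left(-27\right) = 0 \left(-27\right) = 0$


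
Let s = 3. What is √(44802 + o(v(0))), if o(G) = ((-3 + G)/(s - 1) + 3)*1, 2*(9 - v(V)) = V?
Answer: 2*√11202 ≈ 211.68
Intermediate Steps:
v(V) = 9 - V/2
o(G) = 3/2 + G/2 (o(G) = ((-3 + G)/(3 - 1) + 3)*1 = ((-3 + G)/2 + 3)*1 = ((-3 + G)*(½) + 3)*1 = ((-3/2 + G/2) + 3)*1 = (3/2 + G/2)*1 = 3/2 + G/2)
√(44802 + o(v(0))) = √(44802 + (3/2 + (9 - ½*0)/2)) = √(44802 + (3/2 + (9 + 0)/2)) = √(44802 + (3/2 + (½)*9)) = √(44802 + (3/2 + 9/2)) = √(44802 + 6) = √44808 = 2*√11202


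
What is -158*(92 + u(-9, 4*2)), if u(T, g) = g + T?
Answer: -14378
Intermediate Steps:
u(T, g) = T + g
-158*(92 + u(-9, 4*2)) = -158*(92 + (-9 + 4*2)) = -158*(92 + (-9 + 8)) = -158*(92 - 1) = -158*91 = -14378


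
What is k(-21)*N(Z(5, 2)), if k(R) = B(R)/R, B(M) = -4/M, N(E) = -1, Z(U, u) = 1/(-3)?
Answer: 4/441 ≈ 0.0090703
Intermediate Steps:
Z(U, u) = -⅓
k(R) = -4/R² (k(R) = (-4/R)/R = -4/R²)
k(-21)*N(Z(5, 2)) = -4/(-21)²*(-1) = -4*1/441*(-1) = -4/441*(-1) = 4/441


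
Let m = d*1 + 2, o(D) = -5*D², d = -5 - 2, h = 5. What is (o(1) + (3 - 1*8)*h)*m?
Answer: 150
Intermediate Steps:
d = -7
m = -5 (m = -7*1 + 2 = -7 + 2 = -5)
(o(1) + (3 - 1*8)*h)*m = (-5*1² + (3 - 1*8)*5)*(-5) = (-5*1 + (3 - 8)*5)*(-5) = (-5 - 5*5)*(-5) = (-5 - 25)*(-5) = -30*(-5) = 150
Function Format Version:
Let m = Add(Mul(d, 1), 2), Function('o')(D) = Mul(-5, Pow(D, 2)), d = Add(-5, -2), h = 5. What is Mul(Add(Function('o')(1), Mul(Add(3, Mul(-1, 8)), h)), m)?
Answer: 150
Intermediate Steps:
d = -7
m = -5 (m = Add(Mul(-7, 1), 2) = Add(-7, 2) = -5)
Mul(Add(Function('o')(1), Mul(Add(3, Mul(-1, 8)), h)), m) = Mul(Add(Mul(-5, Pow(1, 2)), Mul(Add(3, Mul(-1, 8)), 5)), -5) = Mul(Add(Mul(-5, 1), Mul(Add(3, -8), 5)), -5) = Mul(Add(-5, Mul(-5, 5)), -5) = Mul(Add(-5, -25), -5) = Mul(-30, -5) = 150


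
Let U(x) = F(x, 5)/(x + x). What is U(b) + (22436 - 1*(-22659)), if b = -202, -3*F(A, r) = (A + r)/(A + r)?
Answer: 54655141/1212 ≈ 45095.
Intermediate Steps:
F(A, r) = -1/3 (F(A, r) = -(A + r)/(3*(A + r)) = -1/3*1 = -1/3)
U(x) = -1/(6*x) (U(x) = -1/(3*(x + x)) = -1/(2*x)/3 = -1/(6*x))
U(b) + (22436 - 1*(-22659)) = -1/6/(-202) + (22436 - 1*(-22659)) = -1/6*(-1/202) + (22436 + 22659) = 1/1212 + 45095 = 54655141/1212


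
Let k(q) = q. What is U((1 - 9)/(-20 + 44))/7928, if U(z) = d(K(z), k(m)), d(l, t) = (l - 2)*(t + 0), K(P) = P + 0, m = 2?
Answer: -7/11892 ≈ -0.00058863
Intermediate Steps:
K(P) = P
d(l, t) = t*(-2 + l) (d(l, t) = (-2 + l)*t = t*(-2 + l))
U(z) = -4 + 2*z (U(z) = 2*(-2 + z) = -4 + 2*z)
U((1 - 9)/(-20 + 44))/7928 = (-4 + 2*((1 - 9)/(-20 + 44)))/7928 = (-4 + 2*(-8/24))*(1/7928) = (-4 + 2*(-8*1/24))*(1/7928) = (-4 + 2*(-⅓))*(1/7928) = (-4 - ⅔)*(1/7928) = -14/3*1/7928 = -7/11892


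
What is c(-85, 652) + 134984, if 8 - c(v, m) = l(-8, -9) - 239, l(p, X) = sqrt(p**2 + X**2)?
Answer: 135231 - sqrt(145) ≈ 1.3522e+5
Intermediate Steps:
l(p, X) = sqrt(X**2 + p**2)
c(v, m) = 247 - sqrt(145) (c(v, m) = 8 - (sqrt((-9)**2 + (-8)**2) - 239) = 8 - (sqrt(81 + 64) - 239) = 8 - (sqrt(145) - 239) = 8 - (-239 + sqrt(145)) = 8 + (239 - sqrt(145)) = 247 - sqrt(145))
c(-85, 652) + 134984 = (247 - sqrt(145)) + 134984 = 135231 - sqrt(145)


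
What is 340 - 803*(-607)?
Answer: 487761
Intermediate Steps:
340 - 803*(-607) = 340 + 487421 = 487761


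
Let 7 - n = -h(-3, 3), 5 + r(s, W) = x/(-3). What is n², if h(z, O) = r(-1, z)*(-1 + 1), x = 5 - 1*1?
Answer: 49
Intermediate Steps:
x = 4 (x = 5 - 1 = 4)
r(s, W) = -19/3 (r(s, W) = -5 + 4/(-3) = -5 + 4*(-⅓) = -5 - 4/3 = -19/3)
h(z, O) = 0 (h(z, O) = -19*(-1 + 1)/3 = -19/3*0 = 0)
n = 7 (n = 7 - (-1)*0 = 7 - 1*0 = 7 + 0 = 7)
n² = 7² = 49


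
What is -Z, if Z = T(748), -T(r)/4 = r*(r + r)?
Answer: 4476032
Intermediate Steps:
T(r) = -8*r**2 (T(r) = -4*r*(r + r) = -4*r*2*r = -8*r**2)
Z = -4476032 (Z = -8*748**2 = -8*559504 = -4476032)
-Z = -1*(-4476032) = 4476032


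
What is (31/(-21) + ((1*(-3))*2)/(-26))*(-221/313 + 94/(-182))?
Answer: 11839480/7775859 ≈ 1.5226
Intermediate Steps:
(31/(-21) + ((1*(-3))*2)/(-26))*(-221/313 + 94/(-182)) = (31*(-1/21) - 3*2*(-1/26))*(-221*1/313 + 94*(-1/182)) = (-31/21 - 6*(-1/26))*(-221/313 - 47/91) = (-31/21 + 3/13)*(-34822/28483) = -340/273*(-34822/28483) = 11839480/7775859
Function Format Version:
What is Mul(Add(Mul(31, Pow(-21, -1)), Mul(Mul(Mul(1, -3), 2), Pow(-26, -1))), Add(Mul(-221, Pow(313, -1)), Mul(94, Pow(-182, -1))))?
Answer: Rational(11839480, 7775859) ≈ 1.5226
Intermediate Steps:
Mul(Add(Mul(31, Pow(-21, -1)), Mul(Mul(Mul(1, -3), 2), Pow(-26, -1))), Add(Mul(-221, Pow(313, -1)), Mul(94, Pow(-182, -1)))) = Mul(Add(Mul(31, Rational(-1, 21)), Mul(Mul(-3, 2), Rational(-1, 26))), Add(Mul(-221, Rational(1, 313)), Mul(94, Rational(-1, 182)))) = Mul(Add(Rational(-31, 21), Mul(-6, Rational(-1, 26))), Add(Rational(-221, 313), Rational(-47, 91))) = Mul(Add(Rational(-31, 21), Rational(3, 13)), Rational(-34822, 28483)) = Mul(Rational(-340, 273), Rational(-34822, 28483)) = Rational(11839480, 7775859)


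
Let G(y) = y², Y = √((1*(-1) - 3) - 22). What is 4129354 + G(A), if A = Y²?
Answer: 4130030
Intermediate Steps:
Y = I*√26 (Y = √((-1 - 3) - 22) = √(-4 - 22) = √(-26) = I*√26 ≈ 5.099*I)
A = -26 (A = (I*√26)² = -26)
4129354 + G(A) = 4129354 + (-26)² = 4129354 + 676 = 4130030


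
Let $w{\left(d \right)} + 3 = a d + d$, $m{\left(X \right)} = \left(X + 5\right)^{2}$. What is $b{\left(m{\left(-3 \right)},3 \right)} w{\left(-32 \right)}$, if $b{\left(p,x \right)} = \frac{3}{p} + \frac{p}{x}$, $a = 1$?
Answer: $- \frac{1675}{12} \approx -139.58$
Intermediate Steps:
$m{\left(X \right)} = \left(5 + X\right)^{2}$
$w{\left(d \right)} = -3 + 2 d$ ($w{\left(d \right)} = -3 + \left(1 d + d\right) = -3 + \left(d + d\right) = -3 + 2 d$)
$b{\left(m{\left(-3 \right)},3 \right)} w{\left(-32 \right)} = \left(\frac{3}{\left(5 - 3\right)^{2}} + \frac{\left(5 - 3\right)^{2}}{3}\right) \left(-3 + 2 \left(-32\right)\right) = \left(\frac{3}{2^{2}} + 2^{2} \cdot \frac{1}{3}\right) \left(-3 - 64\right) = \left(\frac{3}{4} + 4 \cdot \frac{1}{3}\right) \left(-67\right) = \left(3 \cdot \frac{1}{4} + \frac{4}{3}\right) \left(-67\right) = \left(\frac{3}{4} + \frac{4}{3}\right) \left(-67\right) = \frac{25}{12} \left(-67\right) = - \frac{1675}{12}$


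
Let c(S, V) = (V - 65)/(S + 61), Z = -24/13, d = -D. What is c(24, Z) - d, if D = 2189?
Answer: 2417976/1105 ≈ 2188.2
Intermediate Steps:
d = -2189 (d = -1*2189 = -2189)
Z = -24/13 (Z = -24*1/13 = -24/13 ≈ -1.8462)
c(S, V) = (-65 + V)/(61 + S)
c(24, Z) - d = (-65 - 24/13)/(61 + 24) - 1*(-2189) = -869/13/85 + 2189 = (1/85)*(-869/13) + 2189 = -869/1105 + 2189 = 2417976/1105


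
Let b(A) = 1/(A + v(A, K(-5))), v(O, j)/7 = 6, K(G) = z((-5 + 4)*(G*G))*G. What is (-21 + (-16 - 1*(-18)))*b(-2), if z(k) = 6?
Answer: -19/40 ≈ -0.47500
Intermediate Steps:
K(G) = 6*G
v(O, j) = 42 (v(O, j) = 7*6 = 42)
b(A) = 1/(42 + A) (b(A) = 1/(A + 42) = 1/(42 + A))
(-21 + (-16 - 1*(-18)))*b(-2) = (-21 + (-16 - 1*(-18)))/(42 - 2) = (-21 + (-16 + 18))/40 = (-21 + 2)*(1/40) = -19*1/40 = -19/40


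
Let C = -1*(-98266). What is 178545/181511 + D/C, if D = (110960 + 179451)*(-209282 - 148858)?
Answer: -9439270715678985/8918179963 ≈ -1.0584e+6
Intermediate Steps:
C = 98266
D = -104007795540 (D = 290411*(-358140) = -104007795540)
178545/181511 + D/C = 178545/181511 - 104007795540/98266 = 178545*(1/181511) - 104007795540*1/98266 = 178545/181511 - 52003897770/49133 = -9439270715678985/8918179963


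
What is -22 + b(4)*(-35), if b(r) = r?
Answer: -162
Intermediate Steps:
-22 + b(4)*(-35) = -22 + 4*(-35) = -22 - 140 = -162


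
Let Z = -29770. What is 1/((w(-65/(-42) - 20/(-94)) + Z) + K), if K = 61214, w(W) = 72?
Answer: 1/31516 ≈ 3.1730e-5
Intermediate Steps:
1/((w(-65/(-42) - 20/(-94)) + Z) + K) = 1/((72 - 29770) + 61214) = 1/(-29698 + 61214) = 1/31516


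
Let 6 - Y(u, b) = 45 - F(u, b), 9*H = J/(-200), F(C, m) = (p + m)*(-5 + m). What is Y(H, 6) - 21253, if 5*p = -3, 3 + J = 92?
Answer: -106433/5 ≈ -21287.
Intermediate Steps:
J = 89 (J = -3 + 92 = 89)
p = -3/5 (p = (1/5)*(-3) = -3/5 ≈ -0.60000)
F(C, m) = (-5 + m)*(-3/5 + m) (F(C, m) = (-3/5 + m)*(-5 + m) = (-5 + m)*(-3/5 + m))
H = -89/1800 (H = (89/(-200))/9 = (89*(-1/200))/9 = (1/9)*(-89/200) = -89/1800 ≈ -0.049444)
Y(u, b) = -36 + b**2 - 28*b/5 (Y(u, b) = 6 - (45 - (3 + b**2 - 28*b/5)) = 6 - (45 + (-3 - b**2 + 28*b/5)) = 6 - (42 - b**2 + 28*b/5) = 6 + (-42 + b**2 - 28*b/5) = -36 + b**2 - 28*b/5)
Y(H, 6) - 21253 = (-36 + 6**2 - 28/5*6) - 21253 = (-36 + 36 - 168/5) - 21253 = -168/5 - 21253 = -106433/5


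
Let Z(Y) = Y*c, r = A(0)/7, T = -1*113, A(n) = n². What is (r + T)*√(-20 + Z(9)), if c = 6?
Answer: -113*√34 ≈ -658.90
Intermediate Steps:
T = -113
r = 0 (r = 0²/7 = 0*(⅐) = 0)
Z(Y) = 6*Y (Z(Y) = Y*6 = 6*Y)
(r + T)*√(-20 + Z(9)) = (0 - 113)*√(-20 + 6*9) = -113*√(-20 + 54) = -113*√34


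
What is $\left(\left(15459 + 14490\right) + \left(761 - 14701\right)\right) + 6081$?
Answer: $22090$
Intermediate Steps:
$\left(\left(15459 + 14490\right) + \left(761 - 14701\right)\right) + 6081 = \left(29949 + \left(761 - 14701\right)\right) + 6081 = \left(29949 - 13940\right) + 6081 = 16009 + 6081 = 22090$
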